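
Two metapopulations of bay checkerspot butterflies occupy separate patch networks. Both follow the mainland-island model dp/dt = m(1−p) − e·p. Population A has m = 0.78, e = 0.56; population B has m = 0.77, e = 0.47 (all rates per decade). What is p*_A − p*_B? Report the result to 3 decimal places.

A: p*_A = m/(m+e) = 0.78/1.3400 = 0.5821.
B: p*_B = 0.77/1.2400 = 0.6210.
p*_A − p*_B = 0.5821 − 0.6210 = -0.0389.

-0.039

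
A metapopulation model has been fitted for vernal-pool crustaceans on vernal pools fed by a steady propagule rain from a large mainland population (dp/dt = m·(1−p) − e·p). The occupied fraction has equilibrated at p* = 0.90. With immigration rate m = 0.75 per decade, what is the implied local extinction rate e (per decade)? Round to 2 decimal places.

At equilibrium m(1−p*) = e·p*, so e = m(1−p*)/p*.
e = 0.75 × 0.1000 / 0.90 = 0.0833.

0.08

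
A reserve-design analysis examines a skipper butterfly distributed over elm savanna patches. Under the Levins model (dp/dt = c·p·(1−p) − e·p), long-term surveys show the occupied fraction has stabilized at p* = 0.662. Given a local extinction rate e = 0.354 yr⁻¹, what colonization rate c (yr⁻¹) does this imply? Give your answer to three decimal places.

At equilibrium c(1−p*) = e, so c = e/(1−p*).
c = 0.354/(1 − 0.662) = 0.354/0.3380 = 1.0473.

1.047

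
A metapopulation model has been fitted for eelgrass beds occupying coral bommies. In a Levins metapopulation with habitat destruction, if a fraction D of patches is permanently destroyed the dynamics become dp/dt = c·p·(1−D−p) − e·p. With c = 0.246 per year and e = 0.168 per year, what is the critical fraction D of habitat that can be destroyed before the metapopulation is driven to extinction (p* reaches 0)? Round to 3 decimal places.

0.317

The nontrivial equilibrium is p* = (1−D) − e/c; extinction occurs when this hits zero.
So D_crit = 1 − e/c = 1 − 0.168/0.246 = 1 − 0.6829 = 0.3171.
This equals the undisturbed p*, a classic result of Lande's extension.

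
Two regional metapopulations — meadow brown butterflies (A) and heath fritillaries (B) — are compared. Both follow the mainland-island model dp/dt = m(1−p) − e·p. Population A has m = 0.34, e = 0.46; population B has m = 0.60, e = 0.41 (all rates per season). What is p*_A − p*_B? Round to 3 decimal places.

-0.169

A: p*_A = m/(m+e) = 0.34/0.8000 = 0.4250.
B: p*_B = 0.60/1.0100 = 0.5941.
p*_A − p*_B = 0.4250 − 0.5941 = -0.1691.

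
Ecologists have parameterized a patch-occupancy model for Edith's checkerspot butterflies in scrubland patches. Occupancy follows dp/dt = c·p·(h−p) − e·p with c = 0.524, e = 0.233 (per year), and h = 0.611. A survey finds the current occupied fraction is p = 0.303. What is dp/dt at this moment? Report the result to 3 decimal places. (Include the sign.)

Colonization term: c·p·(h−p) = 0.524×0.303×0.3080 = 0.04890.
Extinction term: e·p = 0.07060.
dp/dt = 0.04890 − 0.07060 = -0.02170.

-0.022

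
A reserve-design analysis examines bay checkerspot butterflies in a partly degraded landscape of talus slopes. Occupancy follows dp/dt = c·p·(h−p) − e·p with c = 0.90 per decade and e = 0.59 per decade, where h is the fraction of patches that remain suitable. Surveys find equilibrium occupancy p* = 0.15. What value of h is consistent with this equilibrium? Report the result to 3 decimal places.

At equilibrium c(h−p*) = e, so h = p* + e/c.
h = 0.15 + 0.59/0.90 = 0.15 + 0.6556 = 0.8056.

0.806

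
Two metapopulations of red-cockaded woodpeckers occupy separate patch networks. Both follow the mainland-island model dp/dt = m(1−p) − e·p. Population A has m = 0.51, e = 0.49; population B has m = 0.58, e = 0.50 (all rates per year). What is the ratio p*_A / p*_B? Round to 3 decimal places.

0.950

A: p*_A = m/(m+e) = 0.51/1.0000 = 0.5100.
B: p*_B = 0.58/1.0800 = 0.5370.
p*_A / p*_B = 0.5100/0.5370 = 0.9497.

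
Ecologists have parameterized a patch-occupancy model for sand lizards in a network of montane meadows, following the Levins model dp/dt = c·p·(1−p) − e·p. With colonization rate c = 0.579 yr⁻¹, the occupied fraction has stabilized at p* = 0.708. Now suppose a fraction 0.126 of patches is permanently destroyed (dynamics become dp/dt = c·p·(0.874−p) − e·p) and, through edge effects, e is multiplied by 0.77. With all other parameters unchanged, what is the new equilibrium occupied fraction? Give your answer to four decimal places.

Balance c(1−p*) = e gives e = 0.579×(1 − 0.70800) = 0.16907.
New p* = 0.874 − e/c = 0.874 − 0.13018/0.57900 = 0.64916.

0.6492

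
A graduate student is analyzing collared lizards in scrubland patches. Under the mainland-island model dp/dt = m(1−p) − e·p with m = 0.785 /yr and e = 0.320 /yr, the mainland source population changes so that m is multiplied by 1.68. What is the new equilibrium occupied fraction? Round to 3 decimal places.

Before: p* = 0.785/(0.785+0.320) = 0.7104.
After: m = 1.3188, e = 0.32; p* = 1.3188/1.6388 = 0.8047.

0.805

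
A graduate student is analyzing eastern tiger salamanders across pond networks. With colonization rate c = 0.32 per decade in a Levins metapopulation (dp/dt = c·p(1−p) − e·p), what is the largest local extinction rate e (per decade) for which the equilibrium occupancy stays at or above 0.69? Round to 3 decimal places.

1 − e/c ≥ 0.69 ⇒ e ≤ c(1 − 0.69) = 0.32 × 0.3100.
e_max = 0.0992.

0.099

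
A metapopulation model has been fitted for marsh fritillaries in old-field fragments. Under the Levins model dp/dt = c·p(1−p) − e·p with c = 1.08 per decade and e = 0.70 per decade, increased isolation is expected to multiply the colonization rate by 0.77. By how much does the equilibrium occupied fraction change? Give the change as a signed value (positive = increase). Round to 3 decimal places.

-0.194

Before: p* = 1 − 0.70/1.08 = 0.3519.
After the change, c = 0.8316, e = 0.7, so p* = 1 − 0.7/0.8316 = 0.1582.
Δp* = 0.1582 − 0.3519 = -0.1936.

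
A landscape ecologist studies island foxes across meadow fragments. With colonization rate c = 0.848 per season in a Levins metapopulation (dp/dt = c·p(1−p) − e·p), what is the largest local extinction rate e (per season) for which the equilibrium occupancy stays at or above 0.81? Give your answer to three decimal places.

0.161

1 − e/c ≥ 0.81 ⇒ e ≤ c(1 − 0.81) = 0.848 × 0.1900.
e_max = 0.1611.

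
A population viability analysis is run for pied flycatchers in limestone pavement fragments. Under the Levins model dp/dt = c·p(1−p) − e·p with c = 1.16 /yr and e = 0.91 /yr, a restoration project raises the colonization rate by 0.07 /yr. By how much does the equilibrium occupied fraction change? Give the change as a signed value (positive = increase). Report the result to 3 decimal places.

0.045

Before: p* = 1 − 0.91/1.16 = 0.2155.
After the change, c = 1.23, e = 0.91, so p* = 1 − 0.91/1.23 = 0.2602.
Δp* = 0.2602 − 0.2155 = +0.0446.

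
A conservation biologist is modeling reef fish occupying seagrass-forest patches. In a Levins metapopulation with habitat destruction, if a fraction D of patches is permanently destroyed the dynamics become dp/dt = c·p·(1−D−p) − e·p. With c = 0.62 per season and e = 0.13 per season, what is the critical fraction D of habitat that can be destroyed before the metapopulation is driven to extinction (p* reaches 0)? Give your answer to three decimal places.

The nontrivial equilibrium is p* = (1−D) − e/c; extinction occurs when this hits zero.
So D_crit = 1 − e/c = 1 − 0.13/0.62 = 1 − 0.2097 = 0.7903.
This equals the undisturbed p*, a classic result of Lande's extension.

0.790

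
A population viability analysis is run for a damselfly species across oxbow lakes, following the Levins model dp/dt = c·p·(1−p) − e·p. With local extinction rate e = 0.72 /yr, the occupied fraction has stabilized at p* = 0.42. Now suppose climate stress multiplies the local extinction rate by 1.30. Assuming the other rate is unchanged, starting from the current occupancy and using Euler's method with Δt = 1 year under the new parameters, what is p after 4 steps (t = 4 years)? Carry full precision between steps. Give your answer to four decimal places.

Balance c(1−p*) = e gives c = e/(1 − 0.42000) = 0.72/0.58000 = 1.24138.
Starting from p₀ = 0.42000; update p ← p + (dp/dt)·Δt with the new parameters.
t = 1: p = 0.42000 + (-0.09072) = 0.32928
t = 2: p = 0.32928 + (-0.03404) = 0.29524
t = 3: p = 0.29524 + (-0.01805) = 0.27719
t = 4: p = 0.27719 + (-0.01073) = 0.26646

0.2665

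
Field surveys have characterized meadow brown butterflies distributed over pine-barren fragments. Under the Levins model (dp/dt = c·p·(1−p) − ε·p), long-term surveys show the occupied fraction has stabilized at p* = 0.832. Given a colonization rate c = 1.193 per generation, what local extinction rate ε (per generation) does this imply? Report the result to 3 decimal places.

At equilibrium c(1−p*) = ε.
ε = 1.193 × (1 − 0.832) = 1.193 × 0.1680 = 0.2004.

0.200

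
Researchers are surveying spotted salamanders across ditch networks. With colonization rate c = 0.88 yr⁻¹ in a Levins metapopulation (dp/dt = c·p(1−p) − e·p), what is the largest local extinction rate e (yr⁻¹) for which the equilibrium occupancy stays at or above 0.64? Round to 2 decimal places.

0.32

1 − e/c ≥ 0.64 ⇒ e ≤ c(1 − 0.64) = 0.88 × 0.3600.
e_max = 0.3168.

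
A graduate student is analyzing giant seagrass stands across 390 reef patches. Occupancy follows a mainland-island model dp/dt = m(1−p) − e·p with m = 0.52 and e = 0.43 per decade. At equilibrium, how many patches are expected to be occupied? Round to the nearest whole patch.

p* = m/(m+e) = 0.52/0.9500 = 0.5474.
Expected occupied patches = N × p* = 390 × 0.5474 = 213.47 ≈ 213.

213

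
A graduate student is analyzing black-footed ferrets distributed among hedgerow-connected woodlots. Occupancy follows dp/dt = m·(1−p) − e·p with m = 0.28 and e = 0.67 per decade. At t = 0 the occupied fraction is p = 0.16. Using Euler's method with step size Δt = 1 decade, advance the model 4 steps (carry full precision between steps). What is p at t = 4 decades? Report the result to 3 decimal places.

0.295

Update rule: p ← p + [m·(1−p) − e·p]·Δt with Δt = 1.
  1  |  dp/dt·Δt = +0.128000  |  p_1 = 0.288000
  2  |  dp/dt·Δt = +0.006400  |  p_2 = 0.294400
  3  |  dp/dt·Δt = +0.000320  |  p_3 = 0.294720
  4  |  dp/dt·Δt = +0.000016  |  p_4 = 0.294736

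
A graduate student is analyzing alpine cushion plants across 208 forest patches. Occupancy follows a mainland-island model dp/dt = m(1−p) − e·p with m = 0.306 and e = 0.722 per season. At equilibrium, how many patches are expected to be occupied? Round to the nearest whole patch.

62

p* = m/(m+e) = 0.306/1.0280 = 0.2977.
Expected occupied patches = N × p* = 208 × 0.2977 = 61.91 ≈ 62.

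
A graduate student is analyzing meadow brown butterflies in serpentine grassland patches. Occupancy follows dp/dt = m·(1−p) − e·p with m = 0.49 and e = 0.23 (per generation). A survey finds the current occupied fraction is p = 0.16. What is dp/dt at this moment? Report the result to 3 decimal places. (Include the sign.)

Colonization term: m·(1−p) = 0.49×0.8400 = 0.41160.
Extinction term: e·p = 0.03680.
dp/dt = 0.41160 − 0.03680 = 0.37480.

0.375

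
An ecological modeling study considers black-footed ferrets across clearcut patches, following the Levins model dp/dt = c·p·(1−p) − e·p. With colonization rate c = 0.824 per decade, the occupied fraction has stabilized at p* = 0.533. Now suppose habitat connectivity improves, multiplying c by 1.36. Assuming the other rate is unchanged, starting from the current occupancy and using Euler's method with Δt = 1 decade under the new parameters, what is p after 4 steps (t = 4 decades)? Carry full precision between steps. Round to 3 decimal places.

Balance c(1−p*) = e gives e = 0.824×(1 − 0.53300) = 0.38481.
Starting from p₀ = 0.53300; update p ← p + (dp/dt)·Δt with the new parameters.
  1  |  dp/dt·Δt = +0.073837  |  p_1 = 0.606837
  2  |  dp/dt·Δt = +0.033853  |  p_2 = 0.640690
  3  |  dp/dt·Δt = +0.011436  |  p_3 = 0.652126
  4  |  dp/dt·Δt = +0.003283  |  p_4 = 0.655408

0.655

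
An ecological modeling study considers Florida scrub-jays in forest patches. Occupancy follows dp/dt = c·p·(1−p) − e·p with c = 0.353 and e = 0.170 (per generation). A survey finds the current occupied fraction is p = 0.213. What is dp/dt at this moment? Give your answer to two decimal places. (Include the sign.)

Colonization term: c·p·(1−p) = 0.353×0.213×0.7870 = 0.05917.
Extinction term: e·p = 0.03621.
dp/dt = 0.05917 − 0.03621 = 0.02296.

0.02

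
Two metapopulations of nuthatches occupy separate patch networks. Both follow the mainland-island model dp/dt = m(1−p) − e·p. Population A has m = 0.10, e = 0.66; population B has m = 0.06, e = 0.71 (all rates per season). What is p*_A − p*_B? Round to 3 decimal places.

A: p*_A = m/(m+e) = 0.10/0.7600 = 0.1316.
B: p*_B = 0.06/0.7700 = 0.0779.
p*_A − p*_B = 0.1316 − 0.0779 = 0.0537.

0.054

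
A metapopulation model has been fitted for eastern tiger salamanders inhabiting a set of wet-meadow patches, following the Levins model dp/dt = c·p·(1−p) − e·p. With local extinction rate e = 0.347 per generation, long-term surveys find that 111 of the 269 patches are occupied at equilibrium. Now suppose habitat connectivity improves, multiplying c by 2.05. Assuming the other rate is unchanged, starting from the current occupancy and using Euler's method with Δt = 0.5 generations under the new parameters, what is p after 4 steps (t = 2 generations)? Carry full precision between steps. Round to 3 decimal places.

0.647

Observed p* = 111/269 = 0.41264.
Balance c(1−p*) = e gives c = e/(1 − 0.41264) = 0.347/0.58736 = 0.59078.
Starting from p₀ = 0.41264; update p ← p + (dp/dt)·Δt with the new parameters.
p: 0.41264 → 0.48781  (Δp = +0.07517)
p: 0.48781 → 0.55447  (Δp = +0.06666)
p: 0.55447 → 0.60786  (Δp = +0.05339)
p: 0.60786 → 0.64674  (Δp = +0.03888)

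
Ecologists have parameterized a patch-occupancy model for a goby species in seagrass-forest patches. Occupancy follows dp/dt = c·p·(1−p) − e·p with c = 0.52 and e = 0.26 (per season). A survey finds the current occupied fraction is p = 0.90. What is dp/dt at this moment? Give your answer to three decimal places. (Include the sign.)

Colonization term: c·p·(1−p) = 0.52×0.90×0.1000 = 0.04680.
Extinction term: e·p = 0.23400.
dp/dt = 0.04680 − 0.23400 = -0.18720.

-0.187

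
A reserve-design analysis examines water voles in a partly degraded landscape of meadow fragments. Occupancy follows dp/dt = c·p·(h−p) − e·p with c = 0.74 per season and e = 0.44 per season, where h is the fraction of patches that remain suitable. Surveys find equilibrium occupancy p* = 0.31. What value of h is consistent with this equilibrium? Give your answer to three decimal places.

At equilibrium c(h−p*) = e, so h = p* + e/c.
h = 0.31 + 0.44/0.74 = 0.31 + 0.5946 = 0.9046.

0.905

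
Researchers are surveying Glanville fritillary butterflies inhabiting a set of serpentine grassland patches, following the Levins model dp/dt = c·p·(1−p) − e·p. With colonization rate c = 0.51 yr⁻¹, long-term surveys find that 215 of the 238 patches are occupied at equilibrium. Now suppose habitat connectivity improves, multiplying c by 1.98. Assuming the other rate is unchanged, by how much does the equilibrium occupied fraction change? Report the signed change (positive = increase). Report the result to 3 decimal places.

0.048

Observed p* = 215/238 = 0.90336.
Balance c(1−p*) = e gives e = 0.51×(1 − 0.90336) = 0.04929.
New p* = 1 − e/c = 1 − 0.04929/1.00980 = 0.95119.
Δp* = 0.95119 − 0.90336 = +0.04783.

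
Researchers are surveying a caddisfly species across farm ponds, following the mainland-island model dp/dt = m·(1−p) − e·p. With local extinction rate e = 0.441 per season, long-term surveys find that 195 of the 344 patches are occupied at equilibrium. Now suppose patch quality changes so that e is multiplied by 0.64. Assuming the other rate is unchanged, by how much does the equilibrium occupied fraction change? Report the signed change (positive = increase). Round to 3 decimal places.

Observed p* = 195/344 = 0.56686.
Balance m(1−p*) = e·p* gives m = e·p*/(1−p*) = 0.441×0.56686/0.43314 = 0.57715.
New p* = m/(m+e) = 0.57715/(0.57715+0.28224) = 0.67158.
Δp* = 0.67158 − 0.56686 = +0.10472.

0.105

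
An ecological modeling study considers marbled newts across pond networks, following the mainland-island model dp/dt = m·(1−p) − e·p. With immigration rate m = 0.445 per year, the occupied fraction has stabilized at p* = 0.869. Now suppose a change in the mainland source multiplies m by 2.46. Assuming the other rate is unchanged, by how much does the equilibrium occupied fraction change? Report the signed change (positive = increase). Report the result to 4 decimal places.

0.0733

Balance m(1−p*) = e·p* gives e = m(1−p*)/p* = 0.445×0.13100/0.86900 = 0.06708.
New p* = m/(m+e) = 1.09470/(1.09470+0.06708) = 0.94226.
Δp* = 0.94226 − 0.86900 = +0.07326.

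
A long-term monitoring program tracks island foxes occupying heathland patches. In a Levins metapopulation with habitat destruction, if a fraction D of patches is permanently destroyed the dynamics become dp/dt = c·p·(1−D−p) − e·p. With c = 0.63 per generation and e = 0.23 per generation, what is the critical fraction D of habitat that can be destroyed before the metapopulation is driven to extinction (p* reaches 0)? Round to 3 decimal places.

0.635

The nontrivial equilibrium is p* = (1−D) − e/c; extinction occurs when this hits zero.
So D_crit = 1 − e/c = 1 − 0.23/0.63 = 1 − 0.3651 = 0.6349.
Note this equals the original equilibrium occupancy — the Levins extinction-debt result.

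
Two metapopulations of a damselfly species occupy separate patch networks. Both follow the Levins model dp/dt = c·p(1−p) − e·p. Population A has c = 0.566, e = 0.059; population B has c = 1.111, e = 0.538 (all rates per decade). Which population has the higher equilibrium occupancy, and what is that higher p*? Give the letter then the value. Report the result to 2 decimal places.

A: p*_A = 1 − 0.059/0.566 = 0.8958.
B: p*_B = 1 − 0.538/1.111 = 0.5158.
A is higher at 0.8958.

A, 0.90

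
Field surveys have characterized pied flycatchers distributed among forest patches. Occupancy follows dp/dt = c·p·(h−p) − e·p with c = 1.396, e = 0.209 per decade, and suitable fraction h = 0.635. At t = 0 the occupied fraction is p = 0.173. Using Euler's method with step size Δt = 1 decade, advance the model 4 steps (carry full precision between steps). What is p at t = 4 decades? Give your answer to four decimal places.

Update rule: p ← p + [c·p·(h−p) − e·p]·Δt with Δt = 1.
  1  |  dp/dt·Δt = +0.075420  |  p_1 = 0.248420
  2  |  dp/dt·Δt = +0.082144  |  p_2 = 0.330564
  3  |  dp/dt·Δt = +0.071399  |  p_3 = 0.401963
  4  |  dp/dt·Δt = +0.046756  |  p_4 = 0.448719

0.4487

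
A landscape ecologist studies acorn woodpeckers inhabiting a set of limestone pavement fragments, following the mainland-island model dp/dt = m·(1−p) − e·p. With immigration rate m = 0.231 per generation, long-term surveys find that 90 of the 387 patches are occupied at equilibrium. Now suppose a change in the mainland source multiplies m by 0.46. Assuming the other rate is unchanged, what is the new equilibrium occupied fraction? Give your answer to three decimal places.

0.122

Observed p* = 90/387 = 0.23256.
Balance m(1−p*) = e·p* gives e = m(1−p*)/p* = 0.231×0.76744/0.23256 = 0.76229.
New p* = m/(m+e) = 0.10626/(0.10626+0.76229) = 0.12234.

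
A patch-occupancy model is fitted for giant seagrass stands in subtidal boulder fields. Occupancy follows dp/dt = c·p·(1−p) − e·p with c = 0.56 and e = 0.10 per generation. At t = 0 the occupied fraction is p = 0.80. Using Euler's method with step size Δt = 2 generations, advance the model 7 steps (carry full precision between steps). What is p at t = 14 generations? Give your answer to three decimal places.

0.821

Update rule: p ← p + [c·p·(1−p) − e·p]·Δt with Δt = 2.
  1  |  dp/dt·Δt = +0.019200  |  p_1 = 0.819200
  2  |  dp/dt·Δt = +0.002045  |  p_2 = 0.821245
  3  |  dp/dt·Δt = +0.000169  |  p_3 = 0.821414
  4  |  dp/dt·Δt = +0.000014  |  p_4 = 0.821427
  5  |  dp/dt·Δt = +0.000001  |  p_5 = 0.821428
  6  |  dp/dt·Δt = +0.000000  |  p_6 = 0.821429
  7  |  dp/dt·Δt = +0.000000  |  p_7 = 0.821429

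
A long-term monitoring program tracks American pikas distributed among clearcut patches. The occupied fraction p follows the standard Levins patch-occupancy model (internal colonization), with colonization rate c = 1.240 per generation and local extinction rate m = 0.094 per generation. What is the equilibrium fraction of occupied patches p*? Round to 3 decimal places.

At equilibrium, colonization balances extinction: c·p*·(1−p*) = m·p*.
So p* = 1 − m/c = 1 − 0.094/1.240 = 1 − 0.0758 = 0.9242.

0.924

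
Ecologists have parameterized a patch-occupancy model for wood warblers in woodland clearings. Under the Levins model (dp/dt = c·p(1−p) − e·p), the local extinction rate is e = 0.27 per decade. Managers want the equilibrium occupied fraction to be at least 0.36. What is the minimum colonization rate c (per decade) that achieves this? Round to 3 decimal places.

0.422

p* = 1 − e/c ≥ 0.36 requires e/c ≤ 0.6400, i.e. c ≥ e/0.6400.
c_min = 0.27/0.6400 = 0.4219.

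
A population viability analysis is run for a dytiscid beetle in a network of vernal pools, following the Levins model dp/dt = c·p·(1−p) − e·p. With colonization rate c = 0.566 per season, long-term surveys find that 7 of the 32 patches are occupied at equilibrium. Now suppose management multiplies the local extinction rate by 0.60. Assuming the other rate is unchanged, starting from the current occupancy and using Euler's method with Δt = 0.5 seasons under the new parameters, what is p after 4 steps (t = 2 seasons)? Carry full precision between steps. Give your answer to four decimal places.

Observed p* = 7/32 = 0.21875.
Balance c(1−p*) = e gives e = 0.566×(1 − 0.21875) = 0.44219.
Starting from p₀ = 0.21875; update p ← p + (dp/dt)·Δt with the new parameters.
  1  |  dp/dt·Δt = +0.019346  |  p_1 = 0.238096
  2  |  dp/dt·Δt = +0.019753  |  p_2 = 0.257849
  3  |  dp/dt·Δt = +0.019950  |  p_3 = 0.277799
  4  |  dp/dt·Δt = +0.019926  |  p_4 = 0.297725

0.2977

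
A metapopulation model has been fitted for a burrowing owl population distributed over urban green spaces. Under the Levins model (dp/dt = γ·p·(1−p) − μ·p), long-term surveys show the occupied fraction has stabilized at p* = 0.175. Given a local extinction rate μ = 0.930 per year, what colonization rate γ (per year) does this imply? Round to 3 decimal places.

1.127

At equilibrium γ(1−p*) = μ, so γ = μ/(1−p*).
γ = 0.930/(1 − 0.175) = 0.930/0.8250 = 1.1273.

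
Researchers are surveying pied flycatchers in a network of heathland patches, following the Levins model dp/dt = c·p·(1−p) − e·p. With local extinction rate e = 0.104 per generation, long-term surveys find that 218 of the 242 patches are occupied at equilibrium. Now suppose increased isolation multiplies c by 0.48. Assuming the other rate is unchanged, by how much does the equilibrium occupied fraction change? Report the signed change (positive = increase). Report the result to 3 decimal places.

Observed p* = 218/242 = 0.90083.
Balance c(1−p*) = e gives c = e/(1 − 0.90083) = 0.104/0.09917 = 1.04870.
New p* = 1 − e/c = 1 − 0.10400/0.50338 = 0.79340.
Δp* = 0.79340 − 0.90083 = -0.10743.

-0.107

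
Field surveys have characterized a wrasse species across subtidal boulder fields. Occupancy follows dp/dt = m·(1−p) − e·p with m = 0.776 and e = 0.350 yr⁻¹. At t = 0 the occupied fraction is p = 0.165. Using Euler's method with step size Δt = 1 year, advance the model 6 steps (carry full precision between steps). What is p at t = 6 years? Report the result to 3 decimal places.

Update rule: p ← p + [m·(1−p) − e·p]·Δt with Δt = 1.
  1  |  dp/dt·Δt = +0.590210  |  p_1 = 0.755210
  2  |  dp/dt·Δt = -0.074366  |  p_2 = 0.680844
  3  |  dp/dt·Δt = +0.009370  |  p_3 = 0.690214
  4  |  dp/dt·Δt = -0.001181  |  p_4 = 0.689033
  5  |  dp/dt·Δt = +0.000149  |  p_5 = 0.689182
  6  |  dp/dt·Δt = -0.000019  |  p_6 = 0.689163

0.689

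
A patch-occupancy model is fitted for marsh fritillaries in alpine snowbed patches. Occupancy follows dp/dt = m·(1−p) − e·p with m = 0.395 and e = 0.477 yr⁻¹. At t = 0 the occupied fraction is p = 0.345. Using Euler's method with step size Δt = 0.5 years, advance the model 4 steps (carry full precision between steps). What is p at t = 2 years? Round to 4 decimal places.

0.4421

Update rule: p ← p + [m·(1−p) − e·p]·Δt with Δt = 0.5.
p: 0.34500 → 0.39208  (Δp = +0.04708)
p: 0.39208 → 0.41863  (Δp = +0.02655)
p: 0.41863 → 0.43361  (Δp = +0.01498)
p: 0.43361 → 0.44206  (Δp = +0.00845)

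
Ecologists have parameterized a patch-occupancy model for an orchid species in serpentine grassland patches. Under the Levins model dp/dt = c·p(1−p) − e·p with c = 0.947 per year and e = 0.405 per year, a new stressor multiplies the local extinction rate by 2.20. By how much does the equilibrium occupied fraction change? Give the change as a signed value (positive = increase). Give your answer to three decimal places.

Before: p* = 1 − 0.405/0.947 = 0.5723.
After the change, c = 0.947, e = 0.891, so p* = 1 − 0.891/0.947 = 0.0591.
Δp* = 0.0591 − 0.5723 = -0.5132.

-0.513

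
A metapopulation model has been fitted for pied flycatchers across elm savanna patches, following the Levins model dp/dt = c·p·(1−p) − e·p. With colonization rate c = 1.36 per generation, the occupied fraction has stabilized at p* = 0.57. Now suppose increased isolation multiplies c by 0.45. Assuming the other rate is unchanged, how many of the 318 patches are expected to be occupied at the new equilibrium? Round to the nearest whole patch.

14

Balance c(1−p*) = e gives e = 1.36×(1 − 0.57000) = 0.58480.
New p* = 1 − e/c = 1 − 0.58480/0.61200 = 0.04444.
Expected occupied = 318 × 0.04444 = 14.13 ≈ 14.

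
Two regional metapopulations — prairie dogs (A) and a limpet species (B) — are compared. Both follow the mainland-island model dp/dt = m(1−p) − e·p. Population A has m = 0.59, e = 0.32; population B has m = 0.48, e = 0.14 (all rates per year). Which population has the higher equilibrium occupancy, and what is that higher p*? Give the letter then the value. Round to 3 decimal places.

B, 0.774

A: p*_A = m/(m+e) = 0.59/0.9100 = 0.6484.
B: p*_B = 0.48/0.6200 = 0.7742.
B is higher at 0.7742.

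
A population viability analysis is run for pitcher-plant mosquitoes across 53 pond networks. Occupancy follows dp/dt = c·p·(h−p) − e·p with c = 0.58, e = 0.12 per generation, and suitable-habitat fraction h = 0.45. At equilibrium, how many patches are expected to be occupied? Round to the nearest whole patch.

p* = h − e/c = 0.45 − 0.2069 = 0.2431.
Expected occupied patches = N × p* = 53 × 0.2431 = 12.88 ≈ 13.

13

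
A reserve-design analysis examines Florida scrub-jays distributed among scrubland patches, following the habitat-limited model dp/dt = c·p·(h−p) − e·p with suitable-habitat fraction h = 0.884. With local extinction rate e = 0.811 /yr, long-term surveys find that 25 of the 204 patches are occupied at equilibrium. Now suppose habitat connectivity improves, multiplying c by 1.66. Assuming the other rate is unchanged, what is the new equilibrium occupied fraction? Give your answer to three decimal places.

0.425

Observed p* = 25/204 = 0.12255.
Balance c(h−p*) = e gives c = e/(0.884 − 0.12255) = 0.811/0.76145 = 1.06507.
New p* = 0.884 − e/c = 0.884 − 0.81100/1.76802 = 0.42529.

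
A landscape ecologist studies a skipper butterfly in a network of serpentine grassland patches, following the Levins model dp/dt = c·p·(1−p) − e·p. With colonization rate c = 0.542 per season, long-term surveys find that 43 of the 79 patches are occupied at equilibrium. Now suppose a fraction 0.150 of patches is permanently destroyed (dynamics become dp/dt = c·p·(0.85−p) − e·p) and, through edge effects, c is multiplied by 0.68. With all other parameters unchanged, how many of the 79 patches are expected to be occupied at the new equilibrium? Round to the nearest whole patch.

14

Observed p* = 43/79 = 0.54430.
Balance c(1−p*) = e gives e = 0.542×(1 − 0.54430) = 0.24699.
New p* = 0.85 − e/c = 0.85 − 0.24699/0.36856 = 0.17985.
Expected occupied = 79 × 0.17985 = 14.21 ≈ 14.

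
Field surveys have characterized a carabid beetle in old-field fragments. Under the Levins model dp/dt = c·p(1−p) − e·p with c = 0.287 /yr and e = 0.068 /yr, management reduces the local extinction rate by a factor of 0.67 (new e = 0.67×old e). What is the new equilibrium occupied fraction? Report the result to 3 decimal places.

0.841

Before: p* = 1 − 0.068/0.287 = 0.7631.
After the change, c = 0.287, e = 0.04556, so p* = 1 − 0.04556/0.287 = 0.8413.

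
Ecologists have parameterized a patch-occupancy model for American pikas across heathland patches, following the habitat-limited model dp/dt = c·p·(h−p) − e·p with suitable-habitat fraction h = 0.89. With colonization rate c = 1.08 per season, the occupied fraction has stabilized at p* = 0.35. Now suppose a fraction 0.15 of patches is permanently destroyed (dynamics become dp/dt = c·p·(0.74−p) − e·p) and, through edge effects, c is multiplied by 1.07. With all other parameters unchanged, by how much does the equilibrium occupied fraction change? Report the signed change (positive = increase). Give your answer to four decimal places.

-0.1147

Balance c(h−p*) = e gives e = 1.08×(0.89 − 0.35000) = 0.58320.
New p* = 0.74 − e/c = 0.74 − 0.58320/1.15560 = 0.23533.
Δp* = 0.23533 − 0.35000 = -0.11467.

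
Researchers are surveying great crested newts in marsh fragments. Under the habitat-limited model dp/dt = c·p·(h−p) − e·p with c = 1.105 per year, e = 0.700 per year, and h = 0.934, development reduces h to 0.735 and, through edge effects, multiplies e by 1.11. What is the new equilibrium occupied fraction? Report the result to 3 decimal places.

0.032

Before: p* = h − e/c = 0.934 − 0.700/1.105 = 0.934 − 0.6335 = 0.3005.
After: c = 1.105, e = 0.777, h = 0.735; p* = 0.735 − 0.777/1.105 = 0.0318.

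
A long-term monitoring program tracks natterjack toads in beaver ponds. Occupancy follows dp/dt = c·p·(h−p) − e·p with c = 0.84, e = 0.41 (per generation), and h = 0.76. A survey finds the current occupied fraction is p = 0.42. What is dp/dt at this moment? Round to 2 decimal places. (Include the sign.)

Colonization term: c·p·(h−p) = 0.84×0.42×0.3400 = 0.11995.
Extinction term: e·p = 0.17220.
dp/dt = 0.11995 − 0.17220 = -0.05225.

-0.05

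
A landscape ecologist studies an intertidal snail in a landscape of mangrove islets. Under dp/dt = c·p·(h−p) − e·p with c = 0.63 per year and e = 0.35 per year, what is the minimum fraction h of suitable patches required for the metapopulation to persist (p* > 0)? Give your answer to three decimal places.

0.556

p* = h − e/c is positive only when h > e/c.
h_min = e/c = 0.35/0.63 = 0.5556.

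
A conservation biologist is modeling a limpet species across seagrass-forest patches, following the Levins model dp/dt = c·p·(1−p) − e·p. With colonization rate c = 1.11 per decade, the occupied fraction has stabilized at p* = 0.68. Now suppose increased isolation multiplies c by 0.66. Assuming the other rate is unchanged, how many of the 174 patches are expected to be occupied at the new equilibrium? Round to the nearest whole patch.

Balance c(1−p*) = e gives e = 1.11×(1 − 0.68000) = 0.35520.
New p* = 1 − e/c = 1 − 0.35520/0.73260 = 0.51515.
Expected occupied = 174 × 0.51515 = 89.64 ≈ 90.

90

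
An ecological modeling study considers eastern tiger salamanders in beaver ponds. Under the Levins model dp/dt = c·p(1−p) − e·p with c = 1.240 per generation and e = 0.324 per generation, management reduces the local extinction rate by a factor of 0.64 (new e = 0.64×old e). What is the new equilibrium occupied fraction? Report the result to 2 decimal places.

Before: p* = 1 − 0.324/1.240 = 0.7387.
After the change, c = 1.24, e = 0.20736, so p* = 1 − 0.20736/1.24 = 0.8328.

0.83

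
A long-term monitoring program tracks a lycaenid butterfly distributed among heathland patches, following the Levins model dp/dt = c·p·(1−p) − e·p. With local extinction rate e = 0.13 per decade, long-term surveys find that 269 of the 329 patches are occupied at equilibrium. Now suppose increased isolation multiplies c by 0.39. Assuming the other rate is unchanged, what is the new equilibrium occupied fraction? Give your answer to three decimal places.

Observed p* = 269/329 = 0.81763.
Balance c(1−p*) = e gives c = e/(1 − 0.81763) = 0.13/0.18237 = 0.71284.
New p* = 1 − e/c = 1 − 0.13000/0.27801 = 0.53239.

0.532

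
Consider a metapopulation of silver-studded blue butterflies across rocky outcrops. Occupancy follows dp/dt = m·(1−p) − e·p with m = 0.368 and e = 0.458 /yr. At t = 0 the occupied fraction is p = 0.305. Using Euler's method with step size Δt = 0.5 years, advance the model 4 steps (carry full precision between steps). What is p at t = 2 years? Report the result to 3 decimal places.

Update rule: p ← p + [m·(1−p) − e·p]·Δt with Δt = 0.5.
step 1: Δp = +0.05804, p = 0.36303
step 2: Δp = +0.03407, p = 0.39710
step 3: Δp = +0.02000, p = 0.41710
step 4: Δp = +0.01174, p = 0.42884

0.429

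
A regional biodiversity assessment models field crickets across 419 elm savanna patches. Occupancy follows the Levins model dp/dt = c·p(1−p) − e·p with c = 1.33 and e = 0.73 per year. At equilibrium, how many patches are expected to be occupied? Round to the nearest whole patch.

189

p* = 1 − e/c = 1 − 0.73/1.33 = 0.4511.
Expected occupied patches = N × p* = 419 × 0.4511 = 189.02 ≈ 189.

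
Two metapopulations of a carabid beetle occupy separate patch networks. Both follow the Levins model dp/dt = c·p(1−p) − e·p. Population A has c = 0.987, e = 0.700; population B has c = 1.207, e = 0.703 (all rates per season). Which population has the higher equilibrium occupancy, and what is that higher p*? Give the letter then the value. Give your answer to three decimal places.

A: p*_A = 1 − 0.700/0.987 = 0.2908.
B: p*_B = 1 − 0.703/1.207 = 0.4176.
B is higher at 0.4176.

B, 0.418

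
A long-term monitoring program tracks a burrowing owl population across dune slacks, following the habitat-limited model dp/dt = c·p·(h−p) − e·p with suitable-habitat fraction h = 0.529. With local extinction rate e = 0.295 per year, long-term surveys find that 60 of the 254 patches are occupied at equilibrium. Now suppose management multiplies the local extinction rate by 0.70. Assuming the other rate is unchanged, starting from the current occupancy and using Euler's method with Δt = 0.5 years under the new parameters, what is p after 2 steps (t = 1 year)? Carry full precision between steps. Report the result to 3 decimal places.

Observed p* = 60/254 = 0.23622.
Balance c(h−p*) = e gives c = e/(0.529 − 0.23622) = 0.295/0.29278 = 1.00758.
Starting from p₀ = 0.23622; update p ← p + (dp/dt)·Δt with the new parameters.
p: 0.23622 → 0.24667  (Δp = +0.01045)
p: 0.24667 → 0.25629  (Δp = +0.00962)

0.256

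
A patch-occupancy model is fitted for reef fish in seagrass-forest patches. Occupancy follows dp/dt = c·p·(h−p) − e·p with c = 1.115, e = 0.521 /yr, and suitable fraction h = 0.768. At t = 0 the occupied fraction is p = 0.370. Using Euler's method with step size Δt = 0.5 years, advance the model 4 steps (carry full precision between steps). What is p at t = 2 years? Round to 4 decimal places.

0.3297

Update rule: p ← p + [c·p·(h−p) − e·p]·Δt with Δt = 0.5.
step 1: Δp = -0.01429, p = 0.35571
step 2: Δp = -0.01090, p = 0.34481
step 3: Δp = -0.00847, p = 0.33634
step 4: Δp = -0.00668, p = 0.32966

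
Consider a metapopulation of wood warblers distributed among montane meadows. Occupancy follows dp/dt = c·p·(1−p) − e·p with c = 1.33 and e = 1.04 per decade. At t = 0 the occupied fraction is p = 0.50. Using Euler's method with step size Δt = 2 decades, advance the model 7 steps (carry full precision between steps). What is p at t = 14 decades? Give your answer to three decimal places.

Update rule: p ← p + [c·p·(1−p) − e·p]·Δt with Δt = 2.
p: 0.50000 → 0.12500  (Δp = -0.37500)
p: 0.12500 → 0.15594  (Δp = +0.03094)
p: 0.15594 → 0.18170  (Δp = +0.02576)
p: 0.18170 → 0.19927  (Δp = +0.01757)
p: 0.19927 → 0.20922  (Δp = +0.00995)
p: 0.20922 → 0.21413  (Δp = +0.00491)
p: 0.21413 → 0.21636  (Δp = +0.00223)

0.216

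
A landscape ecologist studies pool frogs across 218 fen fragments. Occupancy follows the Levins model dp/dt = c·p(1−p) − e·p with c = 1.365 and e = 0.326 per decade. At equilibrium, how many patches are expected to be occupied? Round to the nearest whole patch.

166

p* = 1 − e/c = 1 − 0.326/1.365 = 0.7612.
Expected occupied patches = N × p* = 218 × 0.7612 = 165.94 ≈ 166.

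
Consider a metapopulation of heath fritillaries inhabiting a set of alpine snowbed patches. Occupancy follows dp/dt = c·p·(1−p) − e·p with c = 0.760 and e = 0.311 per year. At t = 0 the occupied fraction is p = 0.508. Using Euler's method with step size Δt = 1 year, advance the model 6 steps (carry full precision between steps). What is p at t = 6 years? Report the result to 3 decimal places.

Update rule: p ← p + [c·p·(1−p) − e·p]·Δt with Δt = 1.
  1  |  dp/dt·Δt = +0.031963  |  p_1 = 0.539963
  2  |  dp/dt·Δt = +0.020858  |  p_2 = 0.560821
  3  |  dp/dt·Δt = +0.012773  |  p_3 = 0.573594
  4  |  dp/dt·Δt = +0.007496  |  p_4 = 0.581090
  5  |  dp/dt·Δt = +0.004283  |  p_5 = 0.585374
  6  |  dp/dt·Δt = +0.002409  |  p_6 = 0.587783

0.588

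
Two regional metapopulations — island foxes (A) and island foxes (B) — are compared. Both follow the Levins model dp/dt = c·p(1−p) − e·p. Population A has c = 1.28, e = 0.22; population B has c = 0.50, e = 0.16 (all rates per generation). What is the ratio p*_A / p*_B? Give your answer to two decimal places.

1.22

A: p*_A = 1 − 0.22/1.28 = 0.8281.
B: p*_B = 1 − 0.16/0.50 = 0.6800.
p*_A / p*_B = 0.8281/0.6800 = 1.2178.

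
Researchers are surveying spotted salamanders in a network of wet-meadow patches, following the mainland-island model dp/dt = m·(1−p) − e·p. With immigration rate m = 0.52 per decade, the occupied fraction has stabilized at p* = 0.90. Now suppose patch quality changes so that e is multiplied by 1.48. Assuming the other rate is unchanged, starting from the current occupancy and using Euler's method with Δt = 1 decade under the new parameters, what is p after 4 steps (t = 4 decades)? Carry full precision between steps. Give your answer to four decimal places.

0.8598

Balance m(1−p*) = e·p* gives e = m(1−p*)/p* = 0.52×0.10000/0.90000 = 0.05778.
Starting from p₀ = 0.90000; update p ← p + (dp/dt)·Δt with the new parameters.
step 1: Δp = -0.02496, p = 0.87504
step 2: Δp = -0.00985, p = 0.86519
step 3: Δp = -0.00388, p = 0.86131
step 4: Δp = -0.00153, p = 0.85978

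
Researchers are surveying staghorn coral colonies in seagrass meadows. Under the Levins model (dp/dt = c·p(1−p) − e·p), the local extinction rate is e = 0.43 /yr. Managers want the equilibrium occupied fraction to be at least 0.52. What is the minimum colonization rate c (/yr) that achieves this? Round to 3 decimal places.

p* = 1 − e/c ≥ 0.52 requires e/c ≤ 0.4800, i.e. c ≥ e/0.4800.
c_min = 0.43/0.4800 = 0.8958.

0.896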